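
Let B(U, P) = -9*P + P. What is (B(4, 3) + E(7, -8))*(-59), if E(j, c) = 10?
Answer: 826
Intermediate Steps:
B(U, P) = -8*P
(B(4, 3) + E(7, -8))*(-59) = (-8*3 + 10)*(-59) = (-24 + 10)*(-59) = -14*(-59) = 826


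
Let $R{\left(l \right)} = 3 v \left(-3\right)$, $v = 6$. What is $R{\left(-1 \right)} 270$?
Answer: $-14580$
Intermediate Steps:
$R{\left(l \right)} = -54$ ($R{\left(l \right)} = 3 \cdot 6 \left(-3\right) = 18 \left(-3\right) = -54$)
$R{\left(-1 \right)} 270 = \left(-54\right) 270 = -14580$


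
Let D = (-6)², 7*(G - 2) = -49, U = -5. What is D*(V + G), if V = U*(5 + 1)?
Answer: -1260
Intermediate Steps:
G = -5 (G = 2 + (⅐)*(-49) = 2 - 7 = -5)
D = 36
V = -30 (V = -5*(5 + 1) = -5*6 = -30)
D*(V + G) = 36*(-30 - 5) = 36*(-35) = -1260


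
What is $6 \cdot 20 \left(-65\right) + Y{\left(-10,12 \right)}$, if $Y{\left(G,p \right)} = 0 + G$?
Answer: $-7810$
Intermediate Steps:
$Y{\left(G,p \right)} = G$
$6 \cdot 20 \left(-65\right) + Y{\left(-10,12 \right)} = 6 \cdot 20 \left(-65\right) - 10 = 120 \left(-65\right) - 10 = -7800 - 10 = -7810$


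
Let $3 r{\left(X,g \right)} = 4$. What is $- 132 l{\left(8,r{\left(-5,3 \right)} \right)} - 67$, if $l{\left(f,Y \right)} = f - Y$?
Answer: $-947$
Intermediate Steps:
$r{\left(X,g \right)} = \frac{4}{3}$ ($r{\left(X,g \right)} = \frac{1}{3} \cdot 4 = \frac{4}{3}$)
$- 132 l{\left(8,r{\left(-5,3 \right)} \right)} - 67 = - 132 \left(8 - \frac{4}{3}\right) - 67 = \left(-132\right) \frac{20}{3} - 67 = -880 - 67 = -947$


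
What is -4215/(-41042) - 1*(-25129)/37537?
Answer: 1189562873/1540593554 ≈ 0.77215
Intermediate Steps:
-4215/(-41042) - 1*(-25129)/37537 = -4215*(-1/41042) + 25129*(1/37537) = 4215/41042 + 25129/37537 = 1189562873/1540593554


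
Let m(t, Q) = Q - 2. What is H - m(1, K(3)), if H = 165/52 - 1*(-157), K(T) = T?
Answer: 8277/52 ≈ 159.17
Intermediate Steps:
m(t, Q) = -2 + Q
H = 8329/52 (H = 165*(1/52) + 157 = 165/52 + 157 = 8329/52 ≈ 160.17)
H - m(1, K(3)) = 8329/52 - (-2 + 3) = 8329/52 - 1*1 = 8329/52 - 1 = 8277/52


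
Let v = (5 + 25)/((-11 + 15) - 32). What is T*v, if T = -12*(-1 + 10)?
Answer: 810/7 ≈ 115.71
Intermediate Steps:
T = -108 (T = -12*9 = -108)
v = -15/14 (v = 30/(4 - 32) = 30/(-28) = 30*(-1/28) = -15/14 ≈ -1.0714)
T*v = -108*(-15/14) = 810/7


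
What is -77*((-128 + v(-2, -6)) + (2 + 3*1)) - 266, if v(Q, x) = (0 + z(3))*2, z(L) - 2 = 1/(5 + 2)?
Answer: 8875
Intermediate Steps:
z(L) = 15/7 (z(L) = 2 + 1/(5 + 2) = 2 + 1/7 = 2 + ⅐ = 15/7)
v(Q, x) = 30/7 (v(Q, x) = (0 + 15/7)*2 = (15/7)*2 = 30/7)
-77*((-128 + v(-2, -6)) + (2 + 3*1)) - 266 = -77*((-128 + 30/7) + (2 + 3*1)) - 266 = -77*(-866/7 + (2 + 3)) - 266 = -77*(-866/7 + 5) - 266 = -77*(-831/7) - 266 = 9141 - 266 = 8875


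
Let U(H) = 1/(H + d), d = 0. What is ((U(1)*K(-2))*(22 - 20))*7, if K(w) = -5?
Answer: -70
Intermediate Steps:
U(H) = 1/H (U(H) = 1/(H + 0) = 1/H)
((U(1)*K(-2))*(22 - 20))*7 = ((-5/1)*(22 - 20))*7 = ((1*(-5))*2)*7 = -5*2*7 = -10*7 = -70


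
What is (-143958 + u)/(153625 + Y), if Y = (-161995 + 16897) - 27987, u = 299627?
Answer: -155669/19460 ≈ -7.9994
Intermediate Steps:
Y = -173085 (Y = -145098 - 27987 = -173085)
(-143958 + u)/(153625 + Y) = (-143958 + 299627)/(153625 - 173085) = 155669/(-19460) = 155669*(-1/19460) = -155669/19460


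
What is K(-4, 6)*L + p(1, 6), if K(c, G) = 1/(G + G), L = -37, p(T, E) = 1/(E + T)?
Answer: -247/84 ≈ -2.9405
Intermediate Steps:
K(c, G) = 1/(2*G)
K(-4, 6)*L + p(1, 6) = ((½)/6)*(-37) + 1/(6 + 1) = ((½)*(⅙))*(-37) + 1/7 = (1/12)*(-37) + ⅐ = -37/12 + ⅐ = -247/84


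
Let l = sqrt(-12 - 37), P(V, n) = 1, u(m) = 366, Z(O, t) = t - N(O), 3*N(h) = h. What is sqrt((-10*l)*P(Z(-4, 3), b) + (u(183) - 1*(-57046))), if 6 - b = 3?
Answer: sqrt(57412 - 70*I) ≈ 239.61 - 0.146*I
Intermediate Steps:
b = 3 (b = 6 - 1*3 = 6 - 3 = 3)
N(h) = h/3
Z(O, t) = t - O/3
l = 7*I (l = sqrt(-49) = 7*I ≈ 7.0*I)
sqrt((-10*l)*P(Z(-4, 3), b) + (u(183) - 1*(-57046))) = sqrt(-70*I*1 + (366 - 1*(-57046))) = sqrt(-70*I*1 + (366 + 57046)) = sqrt(-70*I + 57412) = sqrt(57412 - 70*I)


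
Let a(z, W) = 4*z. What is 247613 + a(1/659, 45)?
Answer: 163176971/659 ≈ 2.4761e+5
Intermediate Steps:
247613 + a(1/659, 45) = 247613 + 4/659 = 163176971/659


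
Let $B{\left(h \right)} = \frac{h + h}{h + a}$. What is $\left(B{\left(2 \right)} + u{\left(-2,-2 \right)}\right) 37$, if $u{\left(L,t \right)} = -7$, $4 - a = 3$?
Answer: $- \frac{629}{3} \approx -209.67$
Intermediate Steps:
$a = 1$ ($a = 4 - 3 = 1$)
$B{\left(h \right)} = \frac{2 h}{1 + h}$ ($B{\left(h \right)} = \frac{h + h}{h + 1} = \frac{2 h}{1 + h}$)
$\left(B{\left(2 \right)} + u{\left(-2,-2 \right)}\right) 37 = \left(2 \cdot 2 \frac{1}{1 + 2} - 7\right) 37 = \left(2 \cdot 2 \cdot \frac{1}{3} - 7\right) 37 = \left(\frac{4}{3} - 7\right) 37 = \left(- \frac{17}{3}\right) 37 = - \frac{629}{3}$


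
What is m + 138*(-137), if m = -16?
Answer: -18922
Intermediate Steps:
m + 138*(-137) = -16 + 138*(-137) = -16 - 18906 = -18922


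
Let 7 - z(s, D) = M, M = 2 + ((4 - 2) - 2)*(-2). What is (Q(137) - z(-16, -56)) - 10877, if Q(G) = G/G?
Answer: -10881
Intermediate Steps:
Q(G) = 1
M = 2 (M = 2 + (2 - 2)*(-2) = 2 + 0*(-2) = 2 + 0 = 2)
z(s, D) = 5 (z(s, D) = 7 - 1*2 = 7 - 2 = 5)
(Q(137) - z(-16, -56)) - 10877 = (1 - 1*5) - 10877 = (1 - 5) - 10877 = -4 - 10877 = -10881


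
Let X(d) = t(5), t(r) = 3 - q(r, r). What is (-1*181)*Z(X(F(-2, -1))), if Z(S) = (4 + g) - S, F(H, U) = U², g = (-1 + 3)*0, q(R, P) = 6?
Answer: -1267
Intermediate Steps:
g = 0 (g = 2*0 = 0)
t(r) = -3 (t(r) = 3 - 1*6 = 3 - 6 = -3)
X(d) = -3
Z(S) = 4 - S (Z(S) = (4 + 0) - S = 4 - S)
(-1*181)*Z(X(F(-2, -1))) = (-1*181)*(4 - 1*(-3)) = -181*(4 + 3) = -181*7 = -1267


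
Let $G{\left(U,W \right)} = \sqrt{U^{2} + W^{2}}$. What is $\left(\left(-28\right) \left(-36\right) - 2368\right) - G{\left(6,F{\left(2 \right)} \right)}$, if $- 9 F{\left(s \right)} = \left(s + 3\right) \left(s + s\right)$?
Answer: $-1360 - \frac{2 \sqrt{829}}{9} \approx -1366.4$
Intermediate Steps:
$F{\left(s \right)} = - \frac{2 s \left(3 + s\right)}{9}$ ($F{\left(s \right)} = - \frac{\left(s + 3\right) \left(s + s\right)}{9} = - \frac{\left(3 + s\right) 2 s}{9} = - \frac{2 s \left(3 + s\right)}{9}$)
$\left(\left(-28\right) \left(-36\right) - 2368\right) - G{\left(6,F{\left(2 \right)} \right)} = \left(\left(-28\right) \left(-36\right) - 2368\right) - \sqrt{6^{2} + \left(\left(- \frac{2}{9}\right) 2 \left(3 + 2\right)\right)^{2}} = \left(1008 - 2368\right) - \sqrt{36 + \left(\left(- \frac{2}{9}\right) 2 \cdot 5\right)^{2}} = -1360 - \sqrt{36 + \left(- \frac{20}{9}\right)^{2}} = -1360 - \sqrt{36 + \frac{400}{81}} = -1360 - \sqrt{\frac{3316}{81}} = -1360 - \frac{2 \sqrt{829}}{9}$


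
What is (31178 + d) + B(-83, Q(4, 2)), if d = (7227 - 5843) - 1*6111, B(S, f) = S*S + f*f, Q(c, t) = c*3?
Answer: 33484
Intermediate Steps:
Q(c, t) = 3*c
B(S, f) = S² + f²
d = -4727 (d = 1384 - 6111 = -4727)
(31178 + d) + B(-83, Q(4, 2)) = (31178 - 4727) + ((-83)² + (3*4)²) = 26451 + (6889 + 12²) = 26451 + (6889 + 144) = 26451 + 7033 = 33484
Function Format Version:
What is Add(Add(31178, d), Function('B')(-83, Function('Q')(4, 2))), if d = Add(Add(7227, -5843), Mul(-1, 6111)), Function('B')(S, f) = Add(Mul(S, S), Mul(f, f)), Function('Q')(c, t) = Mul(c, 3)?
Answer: 33484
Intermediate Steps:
Function('Q')(c, t) = Mul(3, c)
Function('B')(S, f) = Add(Pow(S, 2), Pow(f, 2))
d = -4727 (d = Add(1384, -6111) = -4727)
Add(Add(31178, d), Function('B')(-83, Function('Q')(4, 2))) = Add(Add(31178, -4727), Add(Pow(-83, 2), Pow(Mul(3, 4), 2))) = Add(26451, Add(6889, Pow(12, 2))) = Add(26451, Add(6889, 144)) = Add(26451, 7033) = 33484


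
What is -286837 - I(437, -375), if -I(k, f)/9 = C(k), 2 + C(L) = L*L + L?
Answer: 1435799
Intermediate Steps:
C(L) = -2 + L + L**2 (C(L) = -2 + (L*L + L) = -2 + (L**2 + L) = -2 + (L + L**2) = -2 + L + L**2)
I(k, f) = 18 - 9*k - 9*k**2 (I(k, f) = -9*(-2 + k + k**2) = 18 - 9*k - 9*k**2)
-286837 - I(437, -375) = -286837 - (18 - 9*437 - 9*437**2) = -286837 - (18 - 3933 - 9*190969) = -286837 - (18 - 3933 - 1718721) = -286837 - 1*(-1722636) = -286837 + 1722636 = 1435799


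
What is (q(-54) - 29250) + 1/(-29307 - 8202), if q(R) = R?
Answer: -1099163737/37509 ≈ -29304.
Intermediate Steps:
(q(-54) - 29250) + 1/(-29307 - 8202) = (-54 - 29250) + 1/(-29307 - 8202) = -29304 + 1/(-37509) = -29304 - 1/37509 = -1099163737/37509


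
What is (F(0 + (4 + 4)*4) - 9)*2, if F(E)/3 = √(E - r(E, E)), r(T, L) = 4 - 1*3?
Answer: -18 + 6*√31 ≈ 15.407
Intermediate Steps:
r(T, L) = 1 (r(T, L) = 4 - 3 = 1)
F(E) = 3*√(-1 + E) (F(E) = 3*√(E - 1*1) = 3*√(E - 1) = 3*√(-1 + E))
(F(0 + (4 + 4)*4) - 9)*2 = (3*√(-1 + (0 + (4 + 4)*4)) - 9)*2 = (3*√(-1 + (0 + 8*4)) - 9)*2 = (3*√(-1 + (0 + 32)) - 9)*2 = (3*√(-1 + 32) - 9)*2 = (3*√31 - 9)*2 = (-9 + 3*√31)*2 = -18 + 6*√31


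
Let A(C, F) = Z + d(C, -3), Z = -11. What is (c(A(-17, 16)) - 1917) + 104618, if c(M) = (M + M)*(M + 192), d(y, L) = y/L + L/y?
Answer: 262113047/2601 ≈ 1.0077e+5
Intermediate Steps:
d(y, L) = L/y + y/L
A(C, F) = -11 - 3/C - C/3 (A(C, F) = -11 + (-3/C + C/(-3)) = -11 + (-3/C + C*(-⅓)) = -11 + (-3/C - C/3) = -11 - 3/C - C/3)
c(M) = 2*M*(192 + M) (c(M) = (2*M)*(192 + M) = 2*M*(192 + M))
(c(A(-17, 16)) - 1917) + 104618 = (2*(-11 - 3/(-17) - ⅓*(-17))*(192 + (-11 - 3/(-17) - ⅓*(-17))) - 1917) + 104618 = (2*(-11 - 3*(-1/17) + 17/3)*(192 + (-11 - 3*(-1/17) + 17/3)) - 1917) + 104618 = (2*(-11 + 3/17 + 17/3)*(192 + (-11 + 3/17 + 17/3)) - 1917) + 104618 = (2*(-263/51)*(192 - 263/51) - 1917) + 104618 = (2*(-263/51)*(9529/51) - 1917) + 104618 = (-5012254/2601 - 1917) + 104618 = -9998371/2601 + 104618 = 262113047/2601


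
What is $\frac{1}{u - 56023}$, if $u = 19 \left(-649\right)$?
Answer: $- \frac{1}{68354} \approx -1.463 \cdot 10^{-5}$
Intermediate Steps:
$u = -12331$
$\frac{1}{u - 56023} = \frac{1}{-12331 - 56023} = \frac{1}{-68354} = - \frac{1}{68354}$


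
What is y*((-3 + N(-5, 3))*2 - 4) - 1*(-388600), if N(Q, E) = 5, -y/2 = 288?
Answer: 388600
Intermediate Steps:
y = -576 (y = -2*288 = -576)
y*((-3 + N(-5, 3))*2 - 4) - 1*(-388600) = -576*((-3 + 5)*2 - 4) - 1*(-388600) = -576*(2*2 - 4) + 388600 = -576*(4 - 4) + 388600 = -576*0 + 388600 = 0 + 388600 = 388600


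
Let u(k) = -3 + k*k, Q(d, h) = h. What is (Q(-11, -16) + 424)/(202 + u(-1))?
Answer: 51/25 ≈ 2.0400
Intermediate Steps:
u(k) = -3 + k²
(Q(-11, -16) + 424)/(202 + u(-1)) = (-16 + 424)/(202 + (-3 + (-1)²)) = 408/(202 + (-3 + 1)) = 408/(202 - 2) = 408/200 = 408*(1/200) = 51/25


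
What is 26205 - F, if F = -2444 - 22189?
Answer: 50838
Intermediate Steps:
F = -24633
26205 - F = 26205 - 1*(-24633) = 26205 + 24633 = 50838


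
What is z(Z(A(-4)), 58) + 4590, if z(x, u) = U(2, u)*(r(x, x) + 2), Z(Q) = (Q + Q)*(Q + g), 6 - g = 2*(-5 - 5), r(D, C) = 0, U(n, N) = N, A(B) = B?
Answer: 4706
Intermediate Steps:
g = 26 (g = 6 - 2*(-5 - 5) = 6 - 2*(-10) = 6 - 1*(-20) = 6 + 20 = 26)
Z(Q) = 2*Q*(26 + Q) (Z(Q) = (Q + Q)*(Q + 26) = (2*Q)*(26 + Q) = 2*Q*(26 + Q))
z(x, u) = 2*u (z(x, u) = u*(0 + 2) = u*2 = 2*u)
z(Z(A(-4)), 58) + 4590 = 2*58 + 4590 = 116 + 4590 = 4706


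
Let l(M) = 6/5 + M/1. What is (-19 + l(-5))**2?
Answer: 12996/25 ≈ 519.84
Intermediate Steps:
l(M) = 6/5 + M (l(M) = 6*(1/5) + M*1 = 6/5 + M)
(-19 + l(-5))**2 = (-19 + (6/5 - 5))**2 = (-19 - 19/5)**2 = (-114/5)**2 = 12996/25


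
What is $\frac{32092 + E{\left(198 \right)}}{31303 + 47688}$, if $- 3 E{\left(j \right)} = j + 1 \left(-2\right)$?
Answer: $\frac{96080}{236973} \approx 0.40545$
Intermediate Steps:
$E{\left(j \right)} = \frac{2}{3} - \frac{j}{3}$ ($E{\left(j \right)} = - \frac{j + 1 \left(-2\right)}{3} = - \frac{j - 2}{3} = - \frac{-2 + j}{3} = \frac{2}{3} - \frac{j}{3}$)
$\frac{32092 + E{\left(198 \right)}}{31303 + 47688} = \frac{32092 + \left(\frac{2}{3} - 66\right)}{31303 + 47688} = \frac{32092 + \left(\frac{2}{3} - 66\right)}{78991} = \left(32092 - \frac{196}{3}\right) \frac{1}{78991} = \frac{96080}{3} \cdot \frac{1}{78991} = \frac{96080}{236973}$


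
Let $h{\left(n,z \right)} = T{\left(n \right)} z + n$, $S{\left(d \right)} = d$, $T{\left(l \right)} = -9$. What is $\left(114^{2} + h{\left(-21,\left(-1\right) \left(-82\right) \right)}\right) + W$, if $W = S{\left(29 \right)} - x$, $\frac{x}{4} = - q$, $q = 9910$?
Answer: $51906$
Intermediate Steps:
$h{\left(n,z \right)} = n - 9 z$ ($h{\left(n,z \right)} = - 9 z + n = n - 9 z$)
$x = -39640$ ($x = 4 \left(\left(-1\right) 9910\right) = 4 \left(-9910\right) = -39640$)
$W = 39669$ ($W = 29 - -39640 = 29 + 39640 = 39669$)
$\left(114^{2} + h{\left(-21,\left(-1\right) \left(-82\right) \right)}\right) + W = \left(114^{2} - \left(21 + 9 \left(\left(-1\right) \left(-82\right)\right)\right)\right) + 39669 = \left(12996 - 759\right) + 39669 = 12237 + 39669 = 51906$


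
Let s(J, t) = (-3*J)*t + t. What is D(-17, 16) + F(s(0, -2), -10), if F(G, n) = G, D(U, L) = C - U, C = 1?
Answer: 16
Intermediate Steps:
D(U, L) = 1 - U
s(J, t) = t - 3*J*t (s(J, t) = -3*J*t + t = t - 3*J*t)
D(-17, 16) + F(s(0, -2), -10) = (1 - 1*(-17)) - 2*(1 - 3*0) = (1 + 17) - 2*(1 + 0) = 18 - 2*1 = 18 - 2 = 16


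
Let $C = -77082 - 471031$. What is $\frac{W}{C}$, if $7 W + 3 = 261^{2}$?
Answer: $- \frac{68118}{3836791} \approx -0.017754$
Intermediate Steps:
$C = -548113$ ($C = -77082 - 471031 = -548113$)
$W = \frac{68118}{7}$ ($W = - \frac{3}{7} + \frac{261^{2}}{7} = - \frac{3}{7} + \frac{1}{7} \cdot 68121 = - \frac{3}{7} + \frac{68121}{7} = \frac{68118}{7} \approx 9731.1$)
$\frac{W}{C} = \frac{68118}{7 \left(-548113\right)} = \frac{68118}{7} \left(- \frac{1}{548113}\right) = - \frac{68118}{3836791}$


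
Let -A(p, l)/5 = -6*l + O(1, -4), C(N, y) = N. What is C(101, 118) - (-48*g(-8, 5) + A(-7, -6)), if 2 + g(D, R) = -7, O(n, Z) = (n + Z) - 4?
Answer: -186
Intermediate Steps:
O(n, Z) = -4 + Z + n (O(n, Z) = (Z + n) - 4 = -4 + Z + n)
g(D, R) = -9 (g(D, R) = -2 - 7 = -9)
A(p, l) = 35 + 30*l (A(p, l) = -5*(-6*l + (-4 - 4 + 1)) = -5*(-6*l - 7) = -5*(-7 - 6*l) = 35 + 30*l)
C(101, 118) - (-48*g(-8, 5) + A(-7, -6)) = 101 - (-48*(-9) + (35 + 30*(-6))) = 101 - (432 + (35 - 180)) = 101 - (432 - 145) = 101 - 1*287 = 101 - 287 = -186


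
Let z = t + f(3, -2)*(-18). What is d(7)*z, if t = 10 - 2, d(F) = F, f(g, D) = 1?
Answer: -70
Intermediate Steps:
t = 8
z = -10 (z = 8 + 1*(-18) = 8 - 18 = -10)
d(7)*z = 7*(-10) = -70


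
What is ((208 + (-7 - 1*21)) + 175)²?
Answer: 126025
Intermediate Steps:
((208 + (-7 - 1*21)) + 175)² = ((208 + (-7 - 21)) + 175)² = ((208 - 28) + 175)² = (180 + 175)² = 355² = 126025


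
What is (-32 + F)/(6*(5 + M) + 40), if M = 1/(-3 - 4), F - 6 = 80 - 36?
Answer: 63/242 ≈ 0.26033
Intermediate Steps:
F = 50 (F = 6 + (80 - 36) = 6 + 44 = 50)
M = -⅐ (M = 1/(-7) = -⅐ ≈ -0.14286)
(-32 + F)/(6*(5 + M) + 40) = (-32 + 50)/(6*(5 - ⅐) + 40) = 18/(6*(34/7) + 40) = 18/(204/7 + 40) = 18/(484/7) = (7/484)*18 = 63/242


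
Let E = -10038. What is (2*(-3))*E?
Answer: 60228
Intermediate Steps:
(2*(-3))*E = (2*(-3))*(-10038) = -6*(-10038) = 60228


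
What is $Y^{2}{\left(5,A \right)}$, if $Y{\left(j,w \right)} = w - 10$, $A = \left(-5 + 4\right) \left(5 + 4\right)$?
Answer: $361$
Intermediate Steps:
$A = -9$ ($A = \left(-1\right) 9 = -9$)
$Y{\left(j,w \right)} = -10 + w$
$Y^{2}{\left(5,A \right)} = \left(-10 - 9\right)^{2} = \left(-19\right)^{2} = 361$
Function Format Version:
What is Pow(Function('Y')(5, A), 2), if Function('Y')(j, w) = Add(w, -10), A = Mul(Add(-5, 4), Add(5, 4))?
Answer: 361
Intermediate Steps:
A = -9 (A = Mul(-1, 9) = -9)
Function('Y')(j, w) = Add(-10, w)
Pow(Function('Y')(5, A), 2) = Pow(Add(-10, -9), 2) = Pow(-19, 2) = 361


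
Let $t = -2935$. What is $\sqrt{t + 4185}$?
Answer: $25 \sqrt{2} \approx 35.355$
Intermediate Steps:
$\sqrt{t + 4185} = \sqrt{-2935 + 4185} = \sqrt{1250} = 25 \sqrt{2}$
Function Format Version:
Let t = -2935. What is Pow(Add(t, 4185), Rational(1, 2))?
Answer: Mul(25, Pow(2, Rational(1, 2))) ≈ 35.355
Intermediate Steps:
Pow(Add(t, 4185), Rational(1, 2)) = Pow(Add(-2935, 4185), Rational(1, 2)) = Pow(1250, Rational(1, 2)) = Mul(25, Pow(2, Rational(1, 2)))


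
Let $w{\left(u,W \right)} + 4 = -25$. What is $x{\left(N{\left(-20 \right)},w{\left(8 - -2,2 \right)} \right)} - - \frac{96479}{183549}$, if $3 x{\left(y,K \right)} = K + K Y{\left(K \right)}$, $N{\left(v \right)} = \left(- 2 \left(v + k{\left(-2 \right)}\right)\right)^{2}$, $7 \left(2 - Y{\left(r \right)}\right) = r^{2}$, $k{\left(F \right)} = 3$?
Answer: $\frac{1455607093}{1284843} \approx 1132.9$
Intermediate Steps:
$w{\left(u,W \right)} = -29$ ($w{\left(u,W \right)} = -4 - 25 = -29$)
$Y{\left(r \right)} = 2 - \frac{r^{2}}{7}$
$N{\left(v \right)} = \left(-6 - 2 v\right)^{2}$ ($N{\left(v \right)} = \left(- 2 \left(v + 3\right)\right)^{2} = \left(- 2 \left(3 + v\right)\right)^{2} = \left(-6 - 2 v\right)^{2}$)
$x{\left(y,K \right)} = \frac{K}{3} + \frac{K \left(2 - \frac{K^{2}}{7}\right)}{3}$ ($x{\left(y,K \right)} = \frac{K + K \left(2 - \frac{K^{2}}{7}\right)}{3} = \frac{K}{3} + \frac{K \left(2 - \frac{K^{2}}{7}\right)}{3}$)
$x{\left(N{\left(-20 \right)},w{\left(8 - -2,2 \right)} \right)} - - \frac{96479}{183549} = \left(-29 - \frac{\left(-29\right)^{3}}{21}\right) - - \frac{96479}{183549} = \left(-29 - - \frac{24389}{21}\right) - \left(-96479\right) \frac{1}{183549} = \left(-29 + \frac{24389}{21}\right) - - \frac{96479}{183549} = \frac{23780}{21} + \frac{96479}{183549} = \frac{1455607093}{1284843}$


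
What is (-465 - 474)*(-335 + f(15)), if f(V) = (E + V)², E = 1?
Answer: 74181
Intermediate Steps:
f(V) = (1 + V)²
(-465 - 474)*(-335 + f(15)) = (-465 - 474)*(-335 + (1 + 15)²) = -939*(-335 + 16²) = -939*(-335 + 256) = -939*(-79) = 74181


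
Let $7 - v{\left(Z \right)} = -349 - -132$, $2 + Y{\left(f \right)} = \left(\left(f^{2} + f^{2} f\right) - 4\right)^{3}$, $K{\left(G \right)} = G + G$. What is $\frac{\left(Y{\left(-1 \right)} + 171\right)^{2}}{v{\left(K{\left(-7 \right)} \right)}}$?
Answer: $\frac{1575}{32} \approx 49.219$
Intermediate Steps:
$K{\left(G \right)} = 2 G$
$Y{\left(f \right)} = -2 + \left(-4 + f^{2} + f^{3}\right)^{3}$ ($Y{\left(f \right)} = -2 + \left(\left(f^{2} + f^{2} f\right) - 4\right)^{3} = -2 + \left(\left(f^{2} + f^{3}\right) - 4\right)^{3} = -2 + \left(-4 + f^{2} + f^{3}\right)^{3}$)
$v{\left(Z \right)} = 224$ ($v{\left(Z \right)} = 7 - \left(-349 - -132\right) = 7 - \left(-349 + 132\right) = 7 - -217 = 7 + 217 = 224$)
$\frac{\left(Y{\left(-1 \right)} + 171\right)^{2}}{v{\left(K{\left(-7 \right)} \right)}} = \frac{\left(\left(-2 + \left(-4 + \left(-1\right)^{2} + \left(-1\right)^{3}\right)^{3}\right) + 171\right)^{2}}{224} = \left(\left(-2 + \left(-4 + 1 - 1\right)^{3}\right) + 171\right)^{2} \cdot \frac{1}{224} = \left(\left(-2 + \left(-4\right)^{3}\right) + 171\right)^{2} \cdot \frac{1}{224} = \left(\left(-2 - 64\right) + 171\right)^{2} \cdot \frac{1}{224} = \left(-66 + 171\right)^{2} \cdot \frac{1}{224} = 105^{2} \cdot \frac{1}{224} = 11025 \cdot \frac{1}{224} = \frac{1575}{32}$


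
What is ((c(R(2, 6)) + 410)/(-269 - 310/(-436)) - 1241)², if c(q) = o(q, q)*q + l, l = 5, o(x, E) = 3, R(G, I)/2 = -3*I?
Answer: 5277919773399849/3420729169 ≈ 1.5429e+6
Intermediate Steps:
R(G, I) = -6*I (R(G, I) = 2*(-3*I) = -6*I)
c(q) = 5 + 3*q (c(q) = 3*q + 5 = 5 + 3*q)
((c(R(2, 6)) + 410)/(-269 - 310/(-436)) - 1241)² = (((5 + 3*(-6*6)) + 410)/(-269 - 310/(-436)) - 1241)² = (((5 + 3*(-36)) + 410)/(-269 - 310*(-1/436)) - 1241)² = (((5 - 108) + 410)/(-269 + 155/218) - 1241)² = ((-103 + 410)/(-58487/218) - 1241)² = (307*(-218/58487) - 1241)² = (-66926/58487 - 1241)² = (-72649293/58487)² = 5277919773399849/3420729169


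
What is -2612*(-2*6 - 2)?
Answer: 36568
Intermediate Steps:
-2612*(-2*6 - 2) = -2612*(-12 - 2) = -2612*(-14) = 36568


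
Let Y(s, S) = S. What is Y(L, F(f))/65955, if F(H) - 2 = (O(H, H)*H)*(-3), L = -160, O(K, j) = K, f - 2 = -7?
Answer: -73/65955 ≈ -0.0011068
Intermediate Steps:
f = -5 (f = 2 - 7 = -5)
F(H) = 2 - 3*H² (F(H) = 2 + (H*H)*(-3) = 2 + H²*(-3) = 2 - 3*H²)
Y(L, F(f))/65955 = (2 - 3*(-5)²)/65955 = (2 - 3*25)*(1/65955) = (2 - 75)*(1/65955) = -73*1/65955 = -73/65955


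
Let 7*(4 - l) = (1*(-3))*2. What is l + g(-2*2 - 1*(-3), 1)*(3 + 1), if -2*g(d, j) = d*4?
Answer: 90/7 ≈ 12.857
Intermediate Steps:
l = 34/7 (l = 4 - 1*(-3)*2/7 = 4 - (-3)*2/7 = 4 - ⅐*(-6) = 4 + 6/7 = 34/7 ≈ 4.8571)
g(d, j) = -2*d (g(d, j) = -d*4/2 = -2*d)
l + g(-2*2 - 1*(-3), 1)*(3 + 1) = 34/7 + (-2*(-2*2 - 1*(-3)))*(3 + 1) = 34/7 - 2*(-4 + 3)*4 = 34/7 - 2*(-1)*4 = 34/7 + 2*4 = 34/7 + 8 = 90/7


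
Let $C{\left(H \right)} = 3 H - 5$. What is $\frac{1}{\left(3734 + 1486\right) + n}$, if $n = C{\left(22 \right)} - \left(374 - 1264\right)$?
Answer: $\frac{1}{6171} \approx 0.00016205$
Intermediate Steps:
$C{\left(H \right)} = -5 + 3 H$
$n = 951$ ($n = \left(-5 + 3 \cdot 22\right) - \left(374 - 1264\right) = \left(-5 + 66\right) - \left(374 - 1264\right) = 61 - -890 = 61 + 890 = 951$)
$\frac{1}{\left(3734 + 1486\right) + n} = \frac{1}{\left(3734 + 1486\right) + 951} = \frac{1}{5220 + 951} = \frac{1}{6171}$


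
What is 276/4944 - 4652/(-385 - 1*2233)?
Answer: 988419/539308 ≈ 1.8328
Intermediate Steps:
276/4944 - 4652/(-385 - 1*2233) = 276*(1/4944) - 4652/(-385 - 2233) = 23/412 - 4652/(-2618) = 23/412 - 4652*(-1/2618) = 23/412 + 2326/1309 = 988419/539308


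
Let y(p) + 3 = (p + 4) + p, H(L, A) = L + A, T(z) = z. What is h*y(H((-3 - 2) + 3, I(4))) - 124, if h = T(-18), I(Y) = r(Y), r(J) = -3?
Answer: 38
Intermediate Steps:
I(Y) = -3
H(L, A) = A + L
y(p) = 1 + 2*p (y(p) = -3 + ((p + 4) + p) = -3 + ((4 + p) + p) = -3 + (4 + 2*p) = 1 + 2*p)
h = -18
h*y(H((-3 - 2) + 3, I(4))) - 124 = -18*(1 + 2*(-3 + ((-3 - 2) + 3))) - 124 = -18*(1 + 2*(-3 + (-5 + 3))) - 124 = -18*(1 + 2*(-3 - 2)) - 124 = -18*(1 + 2*(-5)) - 124 = -18*(1 - 10) - 124 = -18*(-9) - 124 = 162 - 124 = 38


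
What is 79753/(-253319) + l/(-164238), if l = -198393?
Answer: 12386081051/13868201974 ≈ 0.89313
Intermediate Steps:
79753/(-253319) + l/(-164238) = 79753/(-253319) - 198393/(-164238) = 79753*(-1/253319) - 198393*(-1/164238) = -79753/253319 + 66131/54746 = 12386081051/13868201974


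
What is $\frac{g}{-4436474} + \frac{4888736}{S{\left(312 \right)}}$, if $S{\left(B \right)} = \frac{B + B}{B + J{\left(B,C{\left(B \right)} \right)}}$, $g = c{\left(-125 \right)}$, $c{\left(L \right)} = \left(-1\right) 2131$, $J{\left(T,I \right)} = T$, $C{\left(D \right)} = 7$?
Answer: $\frac{21688750158995}{4436474} \approx 4.8887 \cdot 10^{6}$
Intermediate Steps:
$c{\left(L \right)} = -2131$
$g = -2131$
$S{\left(B \right)} = 1$ ($S{\left(B \right)} = \frac{B + B}{B + B} = \frac{2 B}{2 B} = 2 B \frac{1}{2 B} = 1$)
$\frac{g}{-4436474} + \frac{4888736}{S{\left(312 \right)}} = - \frac{2131}{-4436474} + \frac{4888736}{1} = \left(-2131\right) \left(- \frac{1}{4436474}\right) + 4888736 \cdot 1 = \frac{2131}{4436474} + 4888736 = \frac{21688750158995}{4436474}$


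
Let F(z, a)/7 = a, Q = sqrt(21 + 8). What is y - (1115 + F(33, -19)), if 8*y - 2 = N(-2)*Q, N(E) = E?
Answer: -3927/4 - sqrt(29)/4 ≈ -983.10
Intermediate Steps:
Q = sqrt(29) ≈ 5.3852
F(z, a) = 7*a
y = 1/4 - sqrt(29)/4 (y = 1/4 + (-2*sqrt(29))/8 = 1/4 - sqrt(29)/4 ≈ -1.0963)
y - (1115 + F(33, -19)) = (1/4 - sqrt(29)/4) - (1115 + 7*(-19)) = (1/4 - sqrt(29)/4) - (1115 - 133) = (1/4 - sqrt(29)/4) - 1*982 = (1/4 - sqrt(29)/4) - 982 = -3927/4 - sqrt(29)/4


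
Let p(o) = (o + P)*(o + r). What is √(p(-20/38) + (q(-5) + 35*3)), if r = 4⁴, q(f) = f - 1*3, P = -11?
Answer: I*√1028009/19 ≈ 53.364*I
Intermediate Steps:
q(f) = -3 + f (q(f) = f - 3 = -3 + f)
r = 256
p(o) = (-11 + o)*(256 + o) (p(o) = (o - 11)*(o + 256) = (-11 + o)*(256 + o))
√(p(-20/38) + (q(-5) + 35*3)) = √((-2816 + (-20/38)² + 245*(-20/38)) + ((-3 - 5) + 35*3)) = √((-2816 + (-20*1/38)² + 245*(-20*1/38)) + (-8 + 105)) = √((-2816 + (-10/19)² + 245*(-10/19)) + 97) = √((-2816 + 100/361 - 2450/19) + 97) = √(-1063026/361 + 97) = √(-1028009/361) = I*√1028009/19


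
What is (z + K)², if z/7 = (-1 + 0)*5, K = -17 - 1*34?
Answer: 7396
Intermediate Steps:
K = -51 (K = -17 - 34 = -51)
z = -35 (z = 7*((-1 + 0)*5) = 7*(-1*5) = 7*(-5) = -35)
(z + K)² = (-35 - 51)² = (-86)² = 7396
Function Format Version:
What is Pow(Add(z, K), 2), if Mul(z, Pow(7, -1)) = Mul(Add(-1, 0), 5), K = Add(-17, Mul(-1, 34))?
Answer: 7396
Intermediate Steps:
K = -51 (K = Add(-17, -34) = -51)
z = -35 (z = Mul(7, Mul(Add(-1, 0), 5)) = Mul(7, Mul(-1, 5)) = Mul(7, -5) = -35)
Pow(Add(z, K), 2) = Pow(Add(-35, -51), 2) = Pow(-86, 2) = 7396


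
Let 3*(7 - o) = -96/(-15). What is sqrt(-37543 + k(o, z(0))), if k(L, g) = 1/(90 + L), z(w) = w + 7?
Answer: I*sqrt(76021888102)/1423 ≈ 193.76*I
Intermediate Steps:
z(w) = 7 + w
o = 73/15 (o = 7 - (-32)/(-15) = 7 - (-32)*(-1)/15 = 7 - 1/3*32/5 = 7 - 32/15 = 73/15 ≈ 4.8667)
sqrt(-37543 + k(o, z(0))) = sqrt(-37543 + 1/(90 + 73/15)) = sqrt(-37543 + 1/(1423/15)) = sqrt(-37543 + 15/1423) = sqrt(-53423674/1423) = I*sqrt(76021888102)/1423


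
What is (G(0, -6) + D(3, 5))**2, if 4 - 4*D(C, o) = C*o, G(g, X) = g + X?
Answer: 1225/16 ≈ 76.563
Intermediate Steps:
G(g, X) = X + g
D(C, o) = 1 - C*o/4
(G(0, -6) + D(3, 5))**2 = ((-6 + 0) + (1 - 1/4*3*5))**2 = (-6 + (1 - 15/4))**2 = (-6 - 11/4)**2 = (-35/4)**2 = 1225/16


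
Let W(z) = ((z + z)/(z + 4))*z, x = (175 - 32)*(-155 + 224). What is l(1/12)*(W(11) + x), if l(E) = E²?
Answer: 148247/2160 ≈ 68.633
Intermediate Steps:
x = 9867 (x = 143*69 = 9867)
W(z) = 2*z²/(4 + z) (W(z) = ((2*z)/(4 + z))*z = (2*z/(4 + z))*z = 2*z²/(4 + z))
l(1/12)*(W(11) + x) = (1/12)²*(2*11²/(4 + 11) + 9867) = (1/12)²*(2*121/15 + 9867) = (2*121*(1/15) + 9867)/144 = (242/15 + 9867)/144 = (1/144)*(148247/15) = 148247/2160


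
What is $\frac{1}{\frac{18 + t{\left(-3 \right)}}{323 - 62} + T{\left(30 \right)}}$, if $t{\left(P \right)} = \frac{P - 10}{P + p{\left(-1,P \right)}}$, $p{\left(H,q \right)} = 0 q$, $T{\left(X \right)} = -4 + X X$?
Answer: $\frac{783}{701635} \approx 0.001116$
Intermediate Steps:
$T{\left(X \right)} = -4 + X^{2}$
$p{\left(H,q \right)} = 0$
$t{\left(P \right)} = \frac{-10 + P}{P}$ ($t{\left(P \right)} = \frac{P - 10}{P + 0} = \frac{-10 + P}{P}$)
$\frac{1}{\frac{18 + t{\left(-3 \right)}}{323 - 62} + T{\left(30 \right)}} = \frac{1}{\frac{18 + \frac{-10 - 3}{-3}}{323 - 62} - \left(4 - 30^{2}\right)} = \frac{1}{\frac{18 - - \frac{13}{3}}{261} + \left(-4 + 900\right)} = \frac{1}{\left(18 + \frac{13}{3}\right) \frac{1}{261} + 896} = \frac{1}{\frac{67}{3} \cdot \frac{1}{261} + 896} = \frac{1}{\frac{67}{783} + 896} = \frac{1}{\frac{701635}{783}} = \frac{783}{701635}$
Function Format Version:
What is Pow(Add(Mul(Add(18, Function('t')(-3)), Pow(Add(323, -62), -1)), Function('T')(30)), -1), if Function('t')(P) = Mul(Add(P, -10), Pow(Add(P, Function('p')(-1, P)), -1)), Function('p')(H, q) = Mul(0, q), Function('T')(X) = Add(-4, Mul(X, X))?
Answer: Rational(783, 701635) ≈ 0.0011160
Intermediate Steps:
Function('T')(X) = Add(-4, Pow(X, 2))
Function('p')(H, q) = 0
Function('t')(P) = Mul(Pow(P, -1), Add(-10, P)) (Function('t')(P) = Mul(Add(P, -10), Pow(Add(P, 0), -1)) = Mul(Add(-10, P), Pow(P, -1)) = Mul(Pow(P, -1), Add(-10, P)))
Pow(Add(Mul(Add(18, Function('t')(-3)), Pow(Add(323, -62), -1)), Function('T')(30)), -1) = Pow(Add(Mul(Add(18, Mul(Pow(-3, -1), Add(-10, -3))), Pow(Add(323, -62), -1)), Add(-4, Pow(30, 2))), -1) = Pow(Add(Mul(Add(18, Mul(Rational(-1, 3), -13)), Pow(261, -1)), Add(-4, 900)), -1) = Pow(Add(Mul(Add(18, Rational(13, 3)), Rational(1, 261)), 896), -1) = Pow(Add(Mul(Rational(67, 3), Rational(1, 261)), 896), -1) = Pow(Add(Rational(67, 783), 896), -1) = Pow(Rational(701635, 783), -1) = Rational(783, 701635)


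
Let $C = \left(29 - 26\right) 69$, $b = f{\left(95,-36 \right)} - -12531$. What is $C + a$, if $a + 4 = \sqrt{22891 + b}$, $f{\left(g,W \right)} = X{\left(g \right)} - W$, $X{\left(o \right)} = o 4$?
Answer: $203 + 3 \sqrt{3982} \approx 392.31$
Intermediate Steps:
$X{\left(o \right)} = 4 o$
$f{\left(g,W \right)} = - W + 4 g$ ($f{\left(g,W \right)} = 4 g - W = - W + 4 g$)
$b = 12947$ ($b = \left(\left(-1\right) \left(-36\right) + 4 \cdot 95\right) - -12531 = \left(36 + 380\right) + 12531 = 416 + 12531 = 12947$)
$C = 207$ ($C = 3 \cdot 69 = 207$)
$a = -4 + 3 \sqrt{3982}$ ($a = -4 + \sqrt{22891 + 12947} = -4 + \sqrt{35838} = -4 + 3 \sqrt{3982} \approx 185.31$)
$C + a = 207 - \left(4 - 3 \sqrt{3982}\right) = 203 + 3 \sqrt{3982}$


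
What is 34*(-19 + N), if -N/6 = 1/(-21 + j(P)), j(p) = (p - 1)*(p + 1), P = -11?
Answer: -21386/33 ≈ -648.06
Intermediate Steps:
j(p) = (1 + p)*(-1 + p) (j(p) = (-1 + p)*(1 + p) = (1 + p)*(-1 + p))
N = -2/33 (N = -6/(-21 + (-1 + (-11)²)) = -6/(-21 + (-1 + 121)) = -6/(-21 + 120) = -6/99 = -6*1/99 = -2/33 ≈ -0.060606)
34*(-19 + N) = 34*(-19 - 2/33) = 34*(-629/33) = -21386/33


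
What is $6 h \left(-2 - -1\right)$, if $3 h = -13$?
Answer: $26$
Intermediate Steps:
$h = - \frac{13}{3}$ ($h = \frac{1}{3} \left(-13\right) = - \frac{13}{3} \approx -4.3333$)
$6 h \left(-2 - -1\right) = 6 \left(- \frac{13}{3}\right) \left(-2 - -1\right) = - 26 \left(-2 + 1\right) = \left(-26\right) \left(-1\right) = 26$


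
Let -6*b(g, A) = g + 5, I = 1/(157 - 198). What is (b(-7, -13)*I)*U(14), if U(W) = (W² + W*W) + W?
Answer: -406/123 ≈ -3.3008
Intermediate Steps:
I = -1/41 (I = 1/(-41) = -1/41 ≈ -0.024390)
b(g, A) = -⅚ - g/6 (b(g, A) = -(g + 5)/6 = -(5 + g)/6 = -⅚ - g/6)
U(W) = W + 2*W² (U(W) = (W² + W²) + W = 2*W² + W = W + 2*W²)
(b(-7, -13)*I)*U(14) = ((-⅚ - ⅙*(-7))*(-1/41))*(14*(1 + 2*14)) = ((-⅚ + 7/6)*(-1/41))*(14*(1 + 28)) = ((⅓)*(-1/41))*(14*29) = -1/123*406 = -406/123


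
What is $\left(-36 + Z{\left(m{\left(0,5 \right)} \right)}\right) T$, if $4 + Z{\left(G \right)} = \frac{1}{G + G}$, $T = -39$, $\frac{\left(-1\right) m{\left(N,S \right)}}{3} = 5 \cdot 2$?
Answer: $\frac{31213}{20} \approx 1560.7$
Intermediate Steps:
$m{\left(N,S \right)} = -30$ ($m{\left(N,S \right)} = - 3 \cdot 5 \cdot 2 = \left(-3\right) 10 = -30$)
$Z{\left(G \right)} = -4 + \frac{1}{2 G}$ ($Z{\left(G \right)} = -4 + \frac{1}{G + G} = -4 + \frac{1}{2 G}$)
$\left(-36 + Z{\left(m{\left(0,5 \right)} \right)}\right) T = \left(-36 - \left(4 - \frac{1}{2 \left(-30\right)}\right)\right) \left(-39\right) = \left(-36 + \left(-4 + \frac{1}{2} \left(- \frac{1}{30}\right)\right)\right) \left(-39\right) = \left(-36 - \frac{241}{60}\right) \left(-39\right) = \left(- \frac{2401}{60}\right) \left(-39\right) = \frac{31213}{20}$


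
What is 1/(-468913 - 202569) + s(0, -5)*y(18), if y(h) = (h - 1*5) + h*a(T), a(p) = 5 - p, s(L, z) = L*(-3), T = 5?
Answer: -1/671482 ≈ -1.4892e-6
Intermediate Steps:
s(L, z) = -3*L
y(h) = -5 + h (y(h) = (h - 1*5) + h*(5 - 1*5) = (h - 5) + h*(5 - 5) = (-5 + h) + h*0 = (-5 + h) + 0 = -5 + h)
1/(-468913 - 202569) + s(0, -5)*y(18) = 1/(-468913 - 202569) + (-3*0)*(-5 + 18) = 1/(-671482) + 0*13 = -1/671482 + 0 = -1/671482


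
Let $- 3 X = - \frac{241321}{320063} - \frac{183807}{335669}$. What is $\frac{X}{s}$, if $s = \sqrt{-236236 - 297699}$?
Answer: $- \frac{27966759718 i \sqrt{533935}}{34418056804040067} \approx - 0.00059375 i$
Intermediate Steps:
$s = i \sqrt{533935}$ ($s = \sqrt{-533935} = i \sqrt{533935} \approx 730.71 i$)
$X = \frac{139833798590}{322305681441}$ ($X = - \frac{- \frac{241321}{320063} - \frac{183807}{335669}}{3} = \left(- \frac{1}{3}\right) \left(- \frac{139833798590}{107435227147}\right) = \frac{139833798590}{322305681441} \approx 0.43385$)
$\frac{X}{s} = \frac{139833798590}{322305681441 i \sqrt{533935}} = \frac{139833798590 \left(- \frac{i \sqrt{533935}}{533935}\right)}{322305681441} = - \frac{27966759718 i \sqrt{533935}}{34418056804040067}$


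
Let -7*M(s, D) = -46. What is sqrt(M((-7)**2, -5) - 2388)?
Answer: I*sqrt(116690)/7 ≈ 48.8*I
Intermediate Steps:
M(s, D) = 46/7 (M(s, D) = -1/7*(-46) = 46/7)
sqrt(M((-7)**2, -5) - 2388) = sqrt(46/7 - 2388) = sqrt(-16670/7) = I*sqrt(116690)/7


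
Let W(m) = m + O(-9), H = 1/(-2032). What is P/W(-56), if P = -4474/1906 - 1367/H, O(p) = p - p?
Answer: -378169685/7624 ≈ -49603.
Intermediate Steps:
O(p) = 0
H = -1/2032 ≈ -0.00049213
P = 2647187795/953 (P = -4474/1906 - 1367/(-1/2032) = -4474*1/1906 - 1367*(-2032) = -2237/953 + 2777744 = 2647187795/953 ≈ 2.7777e+6)
W(m) = m (W(m) = m + 0 = m)
P/W(-56) = (2647187795/953)/(-56) = (2647187795/953)*(-1/56) = -378169685/7624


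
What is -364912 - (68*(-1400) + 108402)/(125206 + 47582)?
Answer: -4503744847/12342 ≈ -3.6491e+5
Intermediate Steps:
-364912 - (68*(-1400) + 108402)/(125206 + 47582) = -364912 - (-95200 + 108402)/172788 = -364912 - 13202/172788 = -364912 - 1*943/12342 = -364912 - 943/12342 = -4503744847/12342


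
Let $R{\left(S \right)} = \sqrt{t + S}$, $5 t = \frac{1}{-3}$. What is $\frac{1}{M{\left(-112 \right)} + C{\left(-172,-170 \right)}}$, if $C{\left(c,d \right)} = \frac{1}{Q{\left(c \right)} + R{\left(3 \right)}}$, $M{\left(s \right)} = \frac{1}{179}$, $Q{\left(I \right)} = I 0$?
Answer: $- \frac{7876}{480571} + \frac{64082 \sqrt{165}}{480571} \approx 1.6965$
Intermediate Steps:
$Q{\left(I \right)} = 0$
$t = - \frac{1}{15}$ ($t = \frac{1}{5 \left(-3\right)} = \frac{1}{5} \left(- \frac{1}{3}\right) = - \frac{1}{15} \approx -0.066667$)
$M{\left(s \right)} = \frac{1}{179}$
$R{\left(S \right)} = \sqrt{- \frac{1}{15} + S}$
$C{\left(c,d \right)} = \frac{\sqrt{165}}{22}$ ($C{\left(c,d \right)} = \frac{1}{0 + \frac{\sqrt{-15 + 225 \cdot 3}}{15}} = \frac{1}{0 + \frac{\sqrt{-15 + 675}}{15}} = \frac{1}{0 + \frac{\sqrt{660}}{15}} = \frac{1}{0 + \frac{2 \sqrt{165}}{15}} = \frac{1}{\frac{2}{15} \sqrt{165}} = \frac{\sqrt{165}}{22}$)
$\frac{1}{M{\left(-112 \right)} + C{\left(-172,-170 \right)}} = \frac{1}{\frac{1}{179} + \frac{\sqrt{165}}{22}}$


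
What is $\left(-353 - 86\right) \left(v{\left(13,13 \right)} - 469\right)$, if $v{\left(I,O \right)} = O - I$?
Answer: $205891$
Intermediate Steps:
$\left(-353 - 86\right) \left(v{\left(13,13 \right)} - 469\right) = \left(-353 - 86\right) \left(\left(13 - 13\right) - 469\right) = - 439 \left(\left(13 - 13\right) - 469\right) = - 439 \left(0 - 469\right) = \left(-439\right) \left(-469\right) = 205891$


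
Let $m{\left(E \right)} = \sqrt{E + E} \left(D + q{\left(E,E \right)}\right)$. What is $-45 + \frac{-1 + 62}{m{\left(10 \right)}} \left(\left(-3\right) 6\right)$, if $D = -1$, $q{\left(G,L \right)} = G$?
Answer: $-45 - \frac{61 \sqrt{5}}{5} \approx -72.28$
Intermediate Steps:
$m{\left(E \right)} = \sqrt{2} \sqrt{E} \left(-1 + E\right)$ ($m{\left(E \right)} = \sqrt{E + E} \left(-1 + E\right) = \sqrt{2 E} \left(-1 + E\right) = \sqrt{2} \sqrt{E} \left(-1 + E\right)$)
$-45 + \frac{-1 + 62}{m{\left(10 \right)}} \left(\left(-3\right) 6\right) = -45 + \frac{-1 + 62}{\sqrt{2} \sqrt{10} \left(-1 + 10\right)} \left(\left(-3\right) 6\right) = -45 + \frac{61}{\sqrt{2} \sqrt{10} \cdot 9} \left(-18\right) = -45 + \frac{61}{18 \sqrt{5}} \left(-18\right) = -45 + 61 \frac{\sqrt{5}}{90} \left(-18\right) = -45 + \frac{61 \sqrt{5}}{90} \left(-18\right) = -45 - \frac{61 \sqrt{5}}{5}$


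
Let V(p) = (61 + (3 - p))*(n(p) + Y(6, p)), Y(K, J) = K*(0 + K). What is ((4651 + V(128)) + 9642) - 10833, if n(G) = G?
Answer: -7036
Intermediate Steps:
Y(K, J) = K**2 (Y(K, J) = K*K = K**2)
V(p) = (36 + p)*(64 - p) (V(p) = (61 + (3 - p))*(p + 6**2) = (64 - p)*(p + 36) = (64 - p)*(36 + p) = (36 + p)*(64 - p))
((4651 + V(128)) + 9642) - 10833 = ((4651 + (2304 - 1*128**2 + 28*128)) + 9642) - 10833 = ((4651 + (2304 - 1*16384 + 3584)) + 9642) - 10833 = ((4651 + (2304 - 16384 + 3584)) + 9642) - 10833 = ((4651 - 10496) + 9642) - 10833 = (-5845 + 9642) - 10833 = 3797 - 10833 = -7036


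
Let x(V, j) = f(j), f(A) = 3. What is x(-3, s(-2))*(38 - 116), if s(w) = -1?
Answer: -234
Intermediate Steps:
x(V, j) = 3
x(-3, s(-2))*(38 - 116) = 3*(38 - 116) = 3*(-78) = -234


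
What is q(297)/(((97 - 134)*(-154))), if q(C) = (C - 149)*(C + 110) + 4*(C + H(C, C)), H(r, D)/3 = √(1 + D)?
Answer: 2792/259 + 6*√298/2849 ≈ 10.816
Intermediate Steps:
H(r, D) = 3*√(1 + D)
q(C) = 4*C + 12*√(1 + C) + (-149 + C)*(110 + C) (q(C) = (C - 149)*(C + 110) + 4*(C + 3*√(1 + C)) = (-149 + C)*(110 + C) + (4*C + 12*√(1 + C)) = 4*C + 12*√(1 + C) + (-149 + C)*(110 + C))
q(297)/(((97 - 134)*(-154))) = (-16390 + 297² - 35*297 + 12*√(1 + 297))/(((97 - 134)*(-154))) = (-16390 + 88209 - 10395 + 12*√298)/((-37*(-154))) = (61424 + 12*√298)/5698 = (61424 + 12*√298)*(1/5698) = 2792/259 + 6*√298/2849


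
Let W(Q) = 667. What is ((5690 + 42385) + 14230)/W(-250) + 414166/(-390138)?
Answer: 12015649684/130111023 ≈ 92.349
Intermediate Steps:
((5690 + 42385) + 14230)/W(-250) + 414166/(-390138) = ((5690 + 42385) + 14230)/667 + 414166/(-390138) = (48075 + 14230)*(1/667) + 414166*(-1/390138) = 62305*(1/667) - 207083/195069 = 62305/667 - 207083/195069 = 12015649684/130111023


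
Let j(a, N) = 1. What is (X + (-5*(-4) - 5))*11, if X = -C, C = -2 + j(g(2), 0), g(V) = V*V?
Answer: 176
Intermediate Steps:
g(V) = V²
C = -1 (C = -2 + 1 = -1)
X = 1 (X = -1*(-1) = 1)
(X + (-5*(-4) - 5))*11 = (1 + (-5*(-4) - 5))*11 = (1 + (20 - 5))*11 = (1 + 15)*11 = 16*11 = 176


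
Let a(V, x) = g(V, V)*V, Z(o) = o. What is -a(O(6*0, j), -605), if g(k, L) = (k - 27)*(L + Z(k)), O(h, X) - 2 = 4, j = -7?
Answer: 1512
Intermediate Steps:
O(h, X) = 6 (O(h, X) = 2 + 4 = 6)
g(k, L) = (-27 + k)*(L + k) (g(k, L) = (k - 27)*(L + k) = (-27 + k)*(L + k))
a(V, x) = V*(-54*V + 2*V²) (a(V, x) = (V² - 27*V - 27*V + V*V)*V = (V² - 27*V - 27*V + V²)*V = (-54*V + 2*V²)*V = V*(-54*V + 2*V²))
-a(O(6*0, j), -605) = -2*6²*(-27 + 6) = -2*36*(-21) = -1*(-1512) = 1512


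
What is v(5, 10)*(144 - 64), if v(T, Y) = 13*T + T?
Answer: 5600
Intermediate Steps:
v(T, Y) = 14*T
v(5, 10)*(144 - 64) = (14*5)*(144 - 64) = 70*80 = 5600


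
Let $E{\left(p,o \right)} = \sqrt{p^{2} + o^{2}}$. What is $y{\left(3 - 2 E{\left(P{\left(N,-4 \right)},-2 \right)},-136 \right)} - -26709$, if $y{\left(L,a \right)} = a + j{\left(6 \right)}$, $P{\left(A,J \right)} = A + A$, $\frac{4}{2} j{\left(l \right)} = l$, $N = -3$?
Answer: $26576$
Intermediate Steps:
$j{\left(l \right)} = \frac{l}{2}$
$P{\left(A,J \right)} = 2 A$
$E{\left(p,o \right)} = \sqrt{o^{2} + p^{2}}$
$y{\left(L,a \right)} = 3 + a$ ($y{\left(L,a \right)} = a + \frac{1}{2} \cdot 6 = a + 3 = 3 + a$)
$y{\left(3 - 2 E{\left(P{\left(N,-4 \right)},-2 \right)},-136 \right)} - -26709 = \left(3 - 136\right) - -26709 = -133 + 26709 = 26576$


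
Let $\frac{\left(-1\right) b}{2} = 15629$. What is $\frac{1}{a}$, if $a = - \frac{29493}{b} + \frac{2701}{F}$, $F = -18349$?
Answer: $\frac{573553042}{456739199} \approx 1.2558$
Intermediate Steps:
$b = -31258$ ($b = \left(-2\right) 15629 = -31258$)
$a = \frac{456739199}{573553042}$ ($a = - \frac{29493}{-31258} + \frac{2701}{-18349} = \left(-29493\right) \left(- \frac{1}{31258}\right) + 2701 \left(- \frac{1}{18349}\right) = \frac{29493}{31258} - \frac{2701}{18349} = \frac{456739199}{573553042} \approx 0.79633$)
$\frac{1}{a} = \frac{1}{\frac{456739199}{573553042}} = \frac{573553042}{456739199}$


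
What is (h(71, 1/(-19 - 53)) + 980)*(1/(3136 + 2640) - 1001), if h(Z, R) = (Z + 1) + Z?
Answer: -6492933325/5776 ≈ -1.1241e+6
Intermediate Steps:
h(Z, R) = 1 + 2*Z (h(Z, R) = (1 + Z) + Z = 1 + 2*Z)
(h(71, 1/(-19 - 53)) + 980)*(1/(3136 + 2640) - 1001) = ((1 + 2*71) + 980)*(1/(3136 + 2640) - 1001) = ((1 + 142) + 980)*(1/5776 - 1001) = (143 + 980)*(1/5776 - 1001) = 1123*(-5781775/5776) = -6492933325/5776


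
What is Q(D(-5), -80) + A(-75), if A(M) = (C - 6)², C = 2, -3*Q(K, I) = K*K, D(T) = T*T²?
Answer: -15577/3 ≈ -5192.3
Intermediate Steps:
D(T) = T³
Q(K, I) = -K²/3 (Q(K, I) = -K*K/3 = -K²/3)
A(M) = 16 (A(M) = (2 - 6)² = (-4)² = 16)
Q(D(-5), -80) + A(-75) = -((-5)³)²/3 + 16 = -⅓*(-125)² + 16 = -⅓*15625 + 16 = -15625/3 + 16 = -15577/3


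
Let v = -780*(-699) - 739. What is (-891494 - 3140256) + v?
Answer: -3487269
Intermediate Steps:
v = 544481 (v = 545220 - 739 = 544481)
(-891494 - 3140256) + v = (-891494 - 3140256) + 544481 = -4031750 + 544481 = -3487269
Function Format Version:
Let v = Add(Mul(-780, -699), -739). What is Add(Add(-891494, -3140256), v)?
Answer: -3487269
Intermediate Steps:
v = 544481 (v = Add(545220, -739) = 544481)
Add(Add(-891494, -3140256), v) = Add(Add(-891494, -3140256), 544481) = Add(-4031750, 544481) = -3487269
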